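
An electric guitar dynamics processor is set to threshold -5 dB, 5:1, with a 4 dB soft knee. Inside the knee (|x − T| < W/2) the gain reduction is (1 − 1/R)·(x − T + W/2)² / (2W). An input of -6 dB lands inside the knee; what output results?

x − T + W/2 = -6 − (-5) + 2 = 1.
GR = (1 − 1/5) × 1² / 8 = 0.8 × 1 / 8 = 0.1 dB.
Output = -6 − 0.1 = -6.1 dB.

-6.1 dB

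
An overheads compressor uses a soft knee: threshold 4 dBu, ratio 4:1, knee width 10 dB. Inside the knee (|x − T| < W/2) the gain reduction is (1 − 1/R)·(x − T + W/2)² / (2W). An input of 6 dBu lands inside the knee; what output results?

4.1625 dBu

x − T + W/2 = 6 − 4 + 5 = 7.
GR = (1 − 1/4) × 7² / 20 = 0.75 × 49 / 20 = 1.8375 dB.
Output = 6 − 1.8375 = 4.1625 dBu.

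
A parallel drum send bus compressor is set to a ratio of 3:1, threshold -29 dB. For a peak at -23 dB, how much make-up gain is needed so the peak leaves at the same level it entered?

Without make-up, output = threshold + overshoot/3 = -29 + 2 = -27 dB.
Gap to target: 4 dB.

4 dB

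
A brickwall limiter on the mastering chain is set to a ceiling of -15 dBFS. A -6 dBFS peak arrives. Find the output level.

-15 dBFS

At ∞:1, everything above -15 dBFS is held at the ceiling.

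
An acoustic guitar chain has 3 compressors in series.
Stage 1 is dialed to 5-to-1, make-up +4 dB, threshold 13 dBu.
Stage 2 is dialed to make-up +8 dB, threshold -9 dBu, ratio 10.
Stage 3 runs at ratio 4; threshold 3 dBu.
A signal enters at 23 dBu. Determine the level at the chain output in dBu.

Stage 1: overshoot 10 dB → 10/5 = 2 dB → 15 dBu; +4 dB make-up → 19 dBu.
Stage 2: 19 dBu is 28 dB over -9 dBu; at 10:1 that becomes 2.8 dB over, giving -6.2 dBu; +8 dB make-up → 1.8 dBu.
Stage 3: 1.8 dBu ≤ 3 dBu, so stage 3 doesn't engage; output 1.8 dBu.

1.8 dBu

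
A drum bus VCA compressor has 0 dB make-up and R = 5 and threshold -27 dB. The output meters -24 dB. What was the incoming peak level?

That's 3 dB above the -27 dB threshold.
Before 5:1 compression the overshoot was 3 × 5 = 15 dB, so input = -27 + 15 = -12 dB.

-12 dB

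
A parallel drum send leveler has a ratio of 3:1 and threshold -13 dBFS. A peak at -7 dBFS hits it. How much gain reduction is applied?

Overshoot = -7 − (-13) = 6 dB.
After 3:1 compression the overshoot becomes 6/3 = 2 dB.
So the signal is attenuated by 6 − 2 = 4 dB.

4 dB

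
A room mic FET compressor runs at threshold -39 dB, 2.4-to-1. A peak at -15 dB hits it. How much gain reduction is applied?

14 dB

The signal is 24 dB above threshold.
After 2.4:1 compression the overshoot becomes 24/2.4 = 10 dB.
Gain reduction = 24 − 10 = 14 dB.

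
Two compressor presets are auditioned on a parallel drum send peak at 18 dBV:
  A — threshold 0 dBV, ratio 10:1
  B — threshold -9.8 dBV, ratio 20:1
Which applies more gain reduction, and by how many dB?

A: overshoot 18 dB → output overshoot 1.8 dB → GR 16.2 dB.
B: overshoot 27.8 dB → output overshoot 1.39 dB → GR 26.41 dB.
B reduces 10.21 dB more.

B, by 10.21 dB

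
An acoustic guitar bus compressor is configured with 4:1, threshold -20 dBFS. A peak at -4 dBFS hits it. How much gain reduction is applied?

12 dB

Overshoot = -4 − (-20) = 16 dB.
After 4:1 compression the overshoot becomes 16/4 = 4 dB.
Gain reduction = 16 − 4 = 12 dB.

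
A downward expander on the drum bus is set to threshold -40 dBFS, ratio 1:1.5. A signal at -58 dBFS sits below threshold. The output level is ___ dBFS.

The input is 18 dB below the -40 dBFS threshold.
A 1:1.5 expander multiplies undershoot by 1.5: 18 × 1.5 = 27 dB below threshold.
Output = -40 − 27 = -67 dBFS.

-67 dBFS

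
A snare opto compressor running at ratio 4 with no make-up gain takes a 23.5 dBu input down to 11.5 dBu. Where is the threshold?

7.5 dBu

Gain reduction = 23.5 − 11.5 = 12 dB; output overshoot = GR / (R − 1) = 12 / 3 = 4 dB.
Threshold = output − output overshoot = 11.5 − 4 = 7.5 dBu.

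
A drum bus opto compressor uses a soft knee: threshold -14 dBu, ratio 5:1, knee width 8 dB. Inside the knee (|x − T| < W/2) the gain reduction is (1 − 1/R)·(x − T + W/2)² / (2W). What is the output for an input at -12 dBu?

x − T + W/2 = -12 − (-14) + 4 = 6.
GR = (1 − 1/5) × 6² / 16 = 0.8 × 36 / 16 = 1.8 dB.
Output = -12 − 1.8 = -13.8 dBu.

-13.8 dBu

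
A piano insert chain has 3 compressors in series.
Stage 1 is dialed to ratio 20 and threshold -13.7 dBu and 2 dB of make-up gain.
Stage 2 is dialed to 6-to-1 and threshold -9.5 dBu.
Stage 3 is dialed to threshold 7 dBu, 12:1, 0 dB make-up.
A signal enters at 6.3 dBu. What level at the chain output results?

-10.7 dBu

Stage 1: overshoot 20 dB → 20/20 = 1 dB → -12.7 dBu; +2 dB make-up → -10.7 dBu.
Stage 2: below threshold (-10.7 ≤ -9.5); passes unchanged; output -10.7 dBu.
Stage 3: below threshold (-10.7 ≤ 7); passes unchanged; output -10.7 dBu.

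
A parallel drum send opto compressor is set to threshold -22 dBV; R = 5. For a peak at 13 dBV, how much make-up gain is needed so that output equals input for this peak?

Without make-up, output = threshold + overshoot/5 = -22 + 7 = -15 dBV.
Gap to target: 28 dB.

28 dB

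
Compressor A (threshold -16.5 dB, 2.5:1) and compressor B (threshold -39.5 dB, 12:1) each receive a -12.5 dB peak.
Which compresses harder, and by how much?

B, by 22.35 dB

A: GR = 4 − 4/2.5 = 2.4 dB.
B: GR = 27 − 27/12 = 24.75 dB.
B reduces 22.35 dB more.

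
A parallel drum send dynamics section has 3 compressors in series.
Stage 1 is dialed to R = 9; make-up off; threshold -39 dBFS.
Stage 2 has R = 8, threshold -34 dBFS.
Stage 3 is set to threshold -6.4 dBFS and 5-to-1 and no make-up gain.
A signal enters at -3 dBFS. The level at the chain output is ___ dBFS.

-35 dBFS

Stage 1: 36 dB above -39 dBFS, reduced 9:1 to 4 dB above → -35 dBFS.
Stage 2: -35 dBFS is at or below the -34 dBFS threshold — no compression; output -35 dBFS.
Stage 3: -35 dBFS is at or below the -6.4 dBFS threshold — no compression; output -35 dBFS.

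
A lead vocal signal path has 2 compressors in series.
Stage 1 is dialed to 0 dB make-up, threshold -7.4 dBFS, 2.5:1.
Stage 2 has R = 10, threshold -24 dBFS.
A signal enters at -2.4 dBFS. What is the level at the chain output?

-22.14 dBFS

Stage 1: overshoot 5 dB → 5/2.5 = 2 dB → -5.4 dBFS.
Stage 2: 18.6 dB above -24 dBFS, reduced 10:1 to 1.86 dB above → -22.14 dBFS.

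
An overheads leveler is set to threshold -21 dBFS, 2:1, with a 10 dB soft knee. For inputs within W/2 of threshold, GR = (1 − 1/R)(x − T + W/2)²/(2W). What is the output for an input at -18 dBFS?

-19.6 dBFS

x − T + W/2 = -18 − (-21) + 5 = 8.
GR = (1 − 1/2) × 8² / 20 = 0.5 × 64 / 20 = 1.6 dB.
Output = -18 − 1.6 = -19.6 dBFS.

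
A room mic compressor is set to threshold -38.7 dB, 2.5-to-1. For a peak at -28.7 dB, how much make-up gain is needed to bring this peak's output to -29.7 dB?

The peak compresses to -38.7 + 10/2.5 = -34.7 dB.
To reach -29.7 dB requires -29.7 − (-34.7) = 5 dB of make-up.

5 dB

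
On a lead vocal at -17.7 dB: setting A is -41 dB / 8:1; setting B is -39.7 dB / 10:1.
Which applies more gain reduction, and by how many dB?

A: overshoot 23.3 dB → output overshoot 2.9125 dB → GR 20.3875 dB.
B: overshoot 22 dB → output overshoot 2.2 dB → GR 19.8 dB.
Difference: 0.5875 dB in favour of A.

A, by 0.5875 dB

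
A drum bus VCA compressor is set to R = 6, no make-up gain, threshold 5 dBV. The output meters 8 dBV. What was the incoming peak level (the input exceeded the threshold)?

23 dBV

Post-compression overshoot = 8 − 5 = 3 dB.
Undo the ratio: input overshoot = 3 × 6 = 18 dB, giving input = 23 dBV.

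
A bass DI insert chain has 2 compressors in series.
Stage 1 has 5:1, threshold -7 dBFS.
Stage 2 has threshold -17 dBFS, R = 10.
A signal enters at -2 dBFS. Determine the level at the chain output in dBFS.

-15.9 dBFS

Stage 1: -2 dBFS is 5 dB over -7 dBFS; at 5:1 that becomes 1 dB over, giving -6 dBFS.
Stage 2: -6 dBFS is 11 dB over -17 dBFS; at 10:1 that becomes 1.1 dB over, giving -15.9 dBFS.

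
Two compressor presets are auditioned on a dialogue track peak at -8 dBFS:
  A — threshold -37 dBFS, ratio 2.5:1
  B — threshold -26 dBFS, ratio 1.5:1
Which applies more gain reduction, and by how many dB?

A, by 11.4 dB

A: GR = 29 − 29/2.5 = 17.4 dB.
B: GR = 18 − 18/1.5 = 6 dB.
Difference: 11.4 dB in favour of A.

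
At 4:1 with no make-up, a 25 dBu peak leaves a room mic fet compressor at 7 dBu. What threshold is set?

Input is 24 dB above T (since output overshoot × R = input overshoot: (7 − T)·4 = 25 − T gives T = 1 dBu).
Check: 1 + (25 − 1)/4 = 1 + 6 = 7 dBu. ✓

1 dBu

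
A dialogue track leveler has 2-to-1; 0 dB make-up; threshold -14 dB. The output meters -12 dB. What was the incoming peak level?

Post-compression overshoot = -12 − (-14) = 2 dB.
Before 2:1 compression the overshoot was 2 × 2 = 4 dB, so input = -14 + 4 = -10 dB.

-10 dB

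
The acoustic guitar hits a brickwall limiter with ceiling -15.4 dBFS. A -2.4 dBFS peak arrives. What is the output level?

-15.4 dBFS

At ∞:1, everything above -15.4 dBFS is held at the ceiling.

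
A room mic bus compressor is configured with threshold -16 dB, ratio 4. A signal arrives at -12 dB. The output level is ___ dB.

-15 dB

Overshoot: -12 − (-16) = 4 dB.
At 4:1 the overshoot is divided by 4, leaving 1 dB above threshold.
Output = -16 + 1 = -15 dB.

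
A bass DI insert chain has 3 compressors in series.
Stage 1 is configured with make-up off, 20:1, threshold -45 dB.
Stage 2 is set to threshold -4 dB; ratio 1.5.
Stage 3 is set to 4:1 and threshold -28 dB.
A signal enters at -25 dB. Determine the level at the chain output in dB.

Stage 1: -25 dB is 20 dB over -45 dB; at 20:1 that becomes 1 dB over, giving -44 dB.
Stage 2: below threshold (-44 ≤ -4); passes unchanged; output -44 dB.
Stage 3: -44 dB is at or below the -28 dB threshold — no compression; output -44 dB.

-44 dB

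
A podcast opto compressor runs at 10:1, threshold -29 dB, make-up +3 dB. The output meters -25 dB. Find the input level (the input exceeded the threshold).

Remove make-up: -25 − 3 = -28 dB.
Post-compression overshoot = -28 − (-29) = 1 dB.
Input overshoot = R × output overshoot = 10 dB → input = -29 + 10 = -19 dB.

-19 dB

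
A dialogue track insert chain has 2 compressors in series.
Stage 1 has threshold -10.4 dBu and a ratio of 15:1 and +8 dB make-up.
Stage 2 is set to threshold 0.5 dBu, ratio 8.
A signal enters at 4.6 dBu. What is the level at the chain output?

Stage 1: 4.6 dBu is 15 dB over -10.4 dBu; at 15:1 that becomes 1 dB over, giving -9.4 dBu; +8 dB make-up → -1.4 dBu.
Stage 2: below threshold (-1.4 ≤ 0.5); passes unchanged; output -1.4 dBu.

-1.4 dBu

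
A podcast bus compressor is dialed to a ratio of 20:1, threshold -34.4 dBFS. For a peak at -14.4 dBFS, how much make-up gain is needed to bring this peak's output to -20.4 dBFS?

13 dB

Overshoot 20 dB → 20/20 = 1 dB after compression, so the compressed level is -34.4 + 1 = -33.4 dBFS.
Make-up = target − compressed = -20.4 − (-33.4) = 13 dB.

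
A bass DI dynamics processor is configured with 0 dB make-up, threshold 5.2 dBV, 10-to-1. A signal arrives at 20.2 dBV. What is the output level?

6.7 dBV

20.2 dBV sits 15 dB over threshold.
10:1 compression reduces that to 15/10 = 1.5 dB over.
That puts the output at 6.7 dBV.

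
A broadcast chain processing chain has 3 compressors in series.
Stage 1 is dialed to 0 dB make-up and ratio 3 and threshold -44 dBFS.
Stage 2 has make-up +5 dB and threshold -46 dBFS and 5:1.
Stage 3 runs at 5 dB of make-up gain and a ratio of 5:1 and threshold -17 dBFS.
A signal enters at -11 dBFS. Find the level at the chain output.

-33.4 dBFS

Stage 1: overshoot 33 dB → 33/3 = 11 dB → -33 dBFS.
Stage 2: -33 dBFS is 13 dB over -46 dBFS; at 5:1 that becomes 2.6 dB over, giving -43.4 dBFS; +5 dB make-up → -38.4 dBFS.
Stage 3: -38.4 dBFS ≤ -17 dBFS, so stage 3 doesn't engage; make-up brings it to -33.4 dBFS.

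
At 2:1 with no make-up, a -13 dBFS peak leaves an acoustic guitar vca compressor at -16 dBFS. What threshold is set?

-19 dBFS

Input is 6 dB above T (since output overshoot × R = input overshoot: (-16 − T)·2 = -13 − T gives T = -19 dBFS).
Check: -19 + (-13 − (-19))/2 = -19 + 3 = -16 dBFS. ✓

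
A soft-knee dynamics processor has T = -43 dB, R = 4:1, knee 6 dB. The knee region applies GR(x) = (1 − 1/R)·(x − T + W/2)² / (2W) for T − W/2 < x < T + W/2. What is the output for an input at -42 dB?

x − T + W/2 = -42 − (-43) + 3 = 4.
GR = (1 − 1/4) × 4² / 12 = 0.75 × 16 / 12 = 1 dB.
Output = -42 − 1 = -43 dB.

-43 dB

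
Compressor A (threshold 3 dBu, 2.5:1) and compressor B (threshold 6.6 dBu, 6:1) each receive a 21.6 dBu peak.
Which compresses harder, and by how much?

A: 18.6 dB over, compressed to 7.44 dB over, so 11.16 dB of GR.
B: 15 dB over, compressed to 2.5 dB over, so 12.5 dB of GR.
Difference: 1.34 dB in favour of B.

B, by 1.34 dB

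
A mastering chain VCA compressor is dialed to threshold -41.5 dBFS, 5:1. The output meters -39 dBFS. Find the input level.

-29 dBFS

That's 2.5 dB above the -41.5 dBFS threshold.
Input overshoot = R × output overshoot = 12.5 dB → input = -41.5 + 12.5 = -29 dBFS.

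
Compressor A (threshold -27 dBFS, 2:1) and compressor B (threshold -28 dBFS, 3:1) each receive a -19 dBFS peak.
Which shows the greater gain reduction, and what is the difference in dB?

A: overshoot 8 dB → output overshoot 4 dB → GR 4 dB.
B: overshoot 9 dB → output overshoot 3 dB → GR 6 dB.
Difference: 2 dB in favour of B.

B, by 2 dB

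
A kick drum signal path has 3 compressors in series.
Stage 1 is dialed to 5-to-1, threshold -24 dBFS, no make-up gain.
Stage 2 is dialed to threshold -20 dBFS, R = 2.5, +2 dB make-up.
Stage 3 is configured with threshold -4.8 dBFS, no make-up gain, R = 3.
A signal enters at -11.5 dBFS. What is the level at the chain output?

-19.5 dBFS

Stage 1: -11.5 dBFS is 12.5 dB over -24 dBFS; at 5:1 that becomes 2.5 dB over, giving -21.5 dBFS.
Stage 2: -21.5 dBFS is at or below the -20 dBFS threshold — no compression; make-up brings it to -19.5 dBFS.
Stage 3: -19.5 dBFS is at or below the -4.8 dBFS threshold — no compression; output -19.5 dBFS.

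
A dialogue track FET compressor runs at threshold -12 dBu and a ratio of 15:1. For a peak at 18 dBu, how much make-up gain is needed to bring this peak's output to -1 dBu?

Overshoot 30 dB → 30/15 = 2 dB after compression, so the compressed level is -12 + 2 = -10 dBu.
Make-up = target − compressed = -1 − (-10) = 9 dB.

9 dB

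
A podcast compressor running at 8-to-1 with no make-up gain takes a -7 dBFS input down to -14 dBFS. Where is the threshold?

Input is 8 dB above T (since output overshoot × R = input overshoot: (-14 − T)·8 = -7 − T gives T = -15 dBFS).
Check: -15 + (-7 − (-15))/8 = -15 + 1 = -14 dBFS. ✓

-15 dBFS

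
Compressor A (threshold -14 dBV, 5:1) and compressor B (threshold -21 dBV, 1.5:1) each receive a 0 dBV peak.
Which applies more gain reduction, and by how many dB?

A: GR = 14 − 14/5 = 11.2 dB.
B: GR = 21 − 21/1.5 = 7 dB.
A applies 4.2 dB more gain reduction.

A, by 4.2 dB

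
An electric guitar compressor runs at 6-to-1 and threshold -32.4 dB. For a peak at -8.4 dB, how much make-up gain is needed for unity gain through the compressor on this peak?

The peak compresses to -32.4 + 24/6 = -28.4 dB.
To reach -8.4 dB requires -8.4 − (-28.4) = 20 dB of make-up.

20 dB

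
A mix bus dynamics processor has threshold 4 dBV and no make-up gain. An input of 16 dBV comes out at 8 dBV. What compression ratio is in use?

3:1

Input overshoot = 16 − 4 = 12 dB; output overshoot = 8 − 4 = 4 dB.
Ratio = 12 / 4 = 3.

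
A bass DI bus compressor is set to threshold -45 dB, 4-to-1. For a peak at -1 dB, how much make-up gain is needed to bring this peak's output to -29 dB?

5 dB

Overshoot 44 dB → 44/4 = 11 dB after compression, so the compressed level is -45 + 11 = -34 dB.
Make-up = target − compressed = -29 − (-34) = 5 dB.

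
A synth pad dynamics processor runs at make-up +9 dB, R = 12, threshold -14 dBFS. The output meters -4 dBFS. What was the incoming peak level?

Stripping the +9 dB make-up gives -13 dBFS at the gain stage.
The compressed level sits -13 − (-14) = 1 dB over threshold.
Before 12:1 compression the overshoot was 1 × 12 = 12 dB, so input = -14 + 12 = -2 dBFS.

-2 dBFS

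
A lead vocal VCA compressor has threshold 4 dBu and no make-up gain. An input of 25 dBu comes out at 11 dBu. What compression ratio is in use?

3:1

Input overshoot = 25 − 4 = 21 dB; output overshoot = 11 − 4 = 7 dB.
Ratio = 21 / 7 = 3.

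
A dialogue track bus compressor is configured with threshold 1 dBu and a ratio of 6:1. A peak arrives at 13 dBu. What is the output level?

3 dBu

The input is 12 dB above the 1 dBu threshold.
6:1 compression reduces that to 12/6 = 2 dB over.
Output = 1 + 2 = 3 dBu.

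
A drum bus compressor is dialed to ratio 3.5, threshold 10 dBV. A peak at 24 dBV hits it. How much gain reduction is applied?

24 dBV exceeds the threshold by 14 dB.
A 3.5:1 ratio leaves 4 dB of that excess.
So the signal is attenuated by 14 − 4 = 10 dB.

10 dB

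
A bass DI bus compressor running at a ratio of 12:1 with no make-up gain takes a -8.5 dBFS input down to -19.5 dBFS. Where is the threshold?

-20.5 dBFS

Let T be the threshold. Output overshoot = (input overshoot)/R, so -19.5 − T = (-8.5 − T)/12.
12·(-19.5 − T) = -8.5 − T → 11·T = -234 − (-8.5) = -225.5.
T = -225.5/11 = -20.5 dBFS.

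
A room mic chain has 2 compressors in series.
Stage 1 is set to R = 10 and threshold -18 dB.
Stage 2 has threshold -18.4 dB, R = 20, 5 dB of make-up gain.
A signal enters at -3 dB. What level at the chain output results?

-13.305 dB

Stage 1: 15 dB above -18 dB, reduced 10:1 to 1.5 dB above → -16.5 dB.
Stage 2: -16.5 dB is 1.9 dB over -18.4 dB; at 20:1 that becomes 0.095 dB over, giving -18.305 dB; +5 dB make-up → -13.305 dB.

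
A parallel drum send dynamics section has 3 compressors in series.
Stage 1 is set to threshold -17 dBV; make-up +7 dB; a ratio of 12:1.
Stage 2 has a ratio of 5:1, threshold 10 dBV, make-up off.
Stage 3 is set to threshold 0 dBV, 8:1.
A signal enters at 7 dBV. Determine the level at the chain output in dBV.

-8 dBV

Stage 1: 24 dB above -17 dBV, reduced 12:1 to 2 dB above → -15 dBV; +7 dB make-up → -8 dBV.
Stage 2: below threshold (-8 ≤ 10); passes unchanged; output -8 dBV.
Stage 3: -8 dBV is at or below the 0 dBV threshold — no compression; output -8 dBV.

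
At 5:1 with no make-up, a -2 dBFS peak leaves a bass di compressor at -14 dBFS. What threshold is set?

-17 dBFS

Let T be the threshold. Output overshoot = (input overshoot)/R, so -14 − T = (-2 − T)/5.
5·(-14 − T) = -2 − T → 4·T = -70 − (-2) = -68.
T = -68/4 = -17 dBFS.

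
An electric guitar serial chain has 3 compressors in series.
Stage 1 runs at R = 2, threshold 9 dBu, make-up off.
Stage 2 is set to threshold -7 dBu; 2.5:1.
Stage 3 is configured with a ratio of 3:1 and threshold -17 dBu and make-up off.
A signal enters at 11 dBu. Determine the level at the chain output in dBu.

-11.4 dBu

Stage 1: 2 dB above 9 dBu, reduced 2:1 to 1 dB above → 10 dBu.
Stage 2: 17 dB above -7 dBu, reduced 2.5:1 to 6.8 dB above → -0.2 dBu.
Stage 3: -0.2 dBu is 16.8 dB over -17 dBu; at 3:1 that becomes 5.6 dB over, giving -11.4 dBu.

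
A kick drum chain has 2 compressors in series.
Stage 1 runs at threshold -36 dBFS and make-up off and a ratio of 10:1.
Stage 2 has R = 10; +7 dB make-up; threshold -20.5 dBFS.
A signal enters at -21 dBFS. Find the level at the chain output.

Stage 1: -21 dBFS is 15 dB over -36 dBFS; at 10:1 that becomes 1.5 dB over, giving -34.5 dBFS.
Stage 2: -34.5 dBFS is at or below the -20.5 dBFS threshold — no compression; make-up brings it to -27.5 dBFS.

-27.5 dBFS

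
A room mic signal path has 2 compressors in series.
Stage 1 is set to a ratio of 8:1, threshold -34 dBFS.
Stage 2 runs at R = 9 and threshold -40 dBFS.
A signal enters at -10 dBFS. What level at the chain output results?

-39 dBFS

Stage 1: -10 dBFS is 24 dB over -34 dBFS; at 8:1 that becomes 3 dB over, giving -31 dBFS.
Stage 2: 9 dB above -40 dBFS, reduced 9:1 to 1 dB above → -39 dBFS.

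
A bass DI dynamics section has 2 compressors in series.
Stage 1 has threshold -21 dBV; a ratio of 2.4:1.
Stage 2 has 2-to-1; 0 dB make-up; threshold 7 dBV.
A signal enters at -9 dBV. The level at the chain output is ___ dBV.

-16 dBV

Stage 1: -9 dBV is 12 dB over -21 dBV; at 2.4:1 that becomes 5 dB over, giving -16 dBV.
Stage 2: -16 dBV ≤ 7 dBV, so stage 2 doesn't engage; output -16 dBV.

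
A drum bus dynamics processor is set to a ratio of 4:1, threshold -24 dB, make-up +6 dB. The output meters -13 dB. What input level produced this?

Stripping the +6 dB make-up gives -19 dB at the gain stage.
The compressed level sits -19 − (-24) = 5 dB over threshold.
Input overshoot = R × output overshoot = 20 dB → input = -24 + 20 = -4 dB.

-4 dB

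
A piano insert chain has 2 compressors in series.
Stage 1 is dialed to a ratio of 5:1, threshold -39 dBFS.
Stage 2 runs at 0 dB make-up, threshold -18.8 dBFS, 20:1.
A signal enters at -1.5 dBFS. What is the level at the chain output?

Stage 1: 37.5 dB above -39 dBFS, reduced 5:1 to 7.5 dB above → -31.5 dBFS.
Stage 2: -31.5 dBFS is at or below the -18.8 dBFS threshold — no compression; output -31.5 dBFS.

-31.5 dBFS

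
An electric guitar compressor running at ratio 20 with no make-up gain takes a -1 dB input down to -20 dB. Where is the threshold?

-21 dB

Input is 20 dB above T (since output overshoot × R = input overshoot: (-20 − T)·20 = -1 − T gives T = -21 dB).
Check: -21 + (-1 − (-21))/20 = -21 + 1 = -20 dB. ✓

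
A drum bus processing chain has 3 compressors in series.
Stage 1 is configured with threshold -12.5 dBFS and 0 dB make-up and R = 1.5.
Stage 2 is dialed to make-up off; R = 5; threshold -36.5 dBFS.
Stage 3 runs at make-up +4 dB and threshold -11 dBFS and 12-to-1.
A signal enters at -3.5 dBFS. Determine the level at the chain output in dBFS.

-26.5 dBFS

Stage 1: 9 dB above -12.5 dBFS, reduced 1.5:1 to 6 dB above → -6.5 dBFS.
Stage 2: -6.5 dBFS is 30 dB over -36.5 dBFS; at 5:1 that becomes 6 dB over, giving -30.5 dBFS.
Stage 3: below threshold (-30.5 ≤ -11); passes unchanged; make-up brings it to -26.5 dBFS.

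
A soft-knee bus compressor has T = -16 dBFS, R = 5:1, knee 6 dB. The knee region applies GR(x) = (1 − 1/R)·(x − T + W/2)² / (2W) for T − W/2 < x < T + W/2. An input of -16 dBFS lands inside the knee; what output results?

-16.6 dBFS

x − T + W/2 = -16 − (-16) + 3 = 3.
GR = (1 − 1/5) × 3² / 12 = 0.8 × 9 / 12 = 0.6 dB.
Output = -16 − 0.6 = -16.6 dBFS.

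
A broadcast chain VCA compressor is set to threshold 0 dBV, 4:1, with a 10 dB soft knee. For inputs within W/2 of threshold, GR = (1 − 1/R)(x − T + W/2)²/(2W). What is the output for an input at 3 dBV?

x − T + W/2 = 3 − 0 + 5 = 8.
GR = (1 − 1/4) × 8² / 20 = 0.75 × 64 / 20 = 2.4 dB.
Output = 3 − 2.4 = 0.6 dBV.

0.6 dBV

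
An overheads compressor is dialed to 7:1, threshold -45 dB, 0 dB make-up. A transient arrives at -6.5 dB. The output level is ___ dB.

-39.5 dB

-6.5 dB sits 38.5 dB over threshold.
At 7:1 the overshoot is divided by 7, leaving 5.5 dB above threshold.
Output = -45 + 5.5 = -39.5 dB.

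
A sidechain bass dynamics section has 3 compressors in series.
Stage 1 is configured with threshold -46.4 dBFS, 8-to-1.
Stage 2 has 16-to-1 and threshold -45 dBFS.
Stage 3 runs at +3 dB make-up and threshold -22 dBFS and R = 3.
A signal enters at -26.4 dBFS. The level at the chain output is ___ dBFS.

-41.93125 dBFS

Stage 1: overshoot 20 dB → 20/8 = 2.5 dB → -43.9 dBFS.
Stage 2: -43.9 dBFS is 1.1 dB over -45 dBFS; at 16:1 that becomes 0.06875 dB over, giving -44.93125 dBFS.
Stage 3: -44.93125 dBFS is at or below the -22 dBFS threshold — no compression; make-up brings it to -41.93125 dBFS.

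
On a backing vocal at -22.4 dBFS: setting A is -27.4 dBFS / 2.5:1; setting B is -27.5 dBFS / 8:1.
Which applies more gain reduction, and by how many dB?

B, by 1.4625 dB

A: 5 dB over, compressed to 2 dB over, so 3 dB of GR.
B: 5.1 dB over, compressed to 0.6375 dB over, so 4.4625 dB of GR.
Difference: 1.4625 dB in favour of B.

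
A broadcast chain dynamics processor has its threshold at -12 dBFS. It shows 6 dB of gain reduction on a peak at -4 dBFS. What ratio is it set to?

Input overshoot = -4 − (-12) = 8 dB.
Output overshoot = 8 − 6 = 2 dB.
Ratio = input overshoot / output overshoot = 8 / 2 = 4.

4:1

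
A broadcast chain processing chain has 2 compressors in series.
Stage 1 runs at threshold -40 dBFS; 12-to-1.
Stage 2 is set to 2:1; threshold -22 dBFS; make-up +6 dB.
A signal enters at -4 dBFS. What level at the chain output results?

Stage 1: 36 dB above -40 dBFS, reduced 12:1 to 3 dB above → -37 dBFS.
Stage 2: below threshold (-37 ≤ -22); passes unchanged; make-up brings it to -31 dBFS.

-31 dBFS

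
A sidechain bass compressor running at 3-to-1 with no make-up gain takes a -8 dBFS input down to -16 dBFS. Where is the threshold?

-20 dBFS

Input is 12 dB above T (since output overshoot × R = input overshoot: (-16 − T)·3 = -8 − T gives T = -20 dBFS).
Check: -20 + (-8 − (-20))/3 = -20 + 4 = -16 dBFS. ✓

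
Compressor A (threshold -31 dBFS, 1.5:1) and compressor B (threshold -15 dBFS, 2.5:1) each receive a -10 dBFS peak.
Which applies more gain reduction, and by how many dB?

A: overshoot 21 dB → output overshoot 14 dB → GR 7 dB.
B: overshoot 5 dB → output overshoot 2 dB → GR 3 dB.
Difference: 4 dB in favour of A.

A, by 4 dB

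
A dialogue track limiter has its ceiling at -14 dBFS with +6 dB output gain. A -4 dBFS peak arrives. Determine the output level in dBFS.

A brickwall limiter is an ∞:1 compressor: any input above the ceiling is clamped to -14 dBFS.
Output gain then adds 6 dB: -14 + 6 = -8 dBFS.

-8 dBFS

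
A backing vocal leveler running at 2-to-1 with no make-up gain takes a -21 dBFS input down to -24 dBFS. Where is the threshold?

Let T be the threshold. Output overshoot = (input overshoot)/R, so -24 − T = (-21 − T)/2.
2·(-24 − T) = -21 − T → 1·T = -48 − (-21) = -27.
T = -27/1 = -27 dBFS.

-27 dBFS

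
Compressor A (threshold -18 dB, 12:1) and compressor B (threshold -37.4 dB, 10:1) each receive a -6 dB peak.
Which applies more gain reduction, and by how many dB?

B, by 17.26 dB

A: overshoot 12 dB → output overshoot 1 dB → GR 11 dB.
B: overshoot 31.4 dB → output overshoot 3.14 dB → GR 28.26 dB.
B reduces 17.26 dB more.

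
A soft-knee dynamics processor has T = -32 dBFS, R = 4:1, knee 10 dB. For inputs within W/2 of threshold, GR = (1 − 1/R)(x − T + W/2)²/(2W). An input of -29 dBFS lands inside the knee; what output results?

-31.4 dBFS

x − T + W/2 = -29 − (-32) + 5 = 8.
GR = (1 − 1/4) × 8² / 20 = 0.75 × 64 / 20 = 2.4 dB.
Output = -29 − 2.4 = -31.4 dBFS.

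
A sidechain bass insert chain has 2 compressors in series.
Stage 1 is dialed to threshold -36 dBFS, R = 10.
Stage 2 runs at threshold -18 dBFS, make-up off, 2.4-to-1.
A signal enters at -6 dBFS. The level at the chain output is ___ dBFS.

Stage 1: overshoot 30 dB → 30/10 = 3 dB → -33 dBFS.
Stage 2: below threshold (-33 ≤ -18); passes unchanged; output -33 dBFS.

-33 dBFS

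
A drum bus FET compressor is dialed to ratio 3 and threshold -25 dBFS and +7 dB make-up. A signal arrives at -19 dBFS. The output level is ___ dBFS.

-16 dBFS

Overshoot: -19 − (-25) = 6 dB.
The 6 dB excess becomes 2 dB after 3:1 reduction.
Output = -25 + 2 = -23 dBFS; make-up adds 7 dB, giving -16 dBFS.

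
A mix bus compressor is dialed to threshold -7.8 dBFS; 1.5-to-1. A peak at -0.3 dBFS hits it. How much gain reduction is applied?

2.5 dB

Overshoot = -0.3 − (-7.8) = 7.5 dB.
A 1.5:1 ratio leaves 5 dB of that excess.
GR = overshoot in − overshoot out = 7.5 − 5 = 2.5 dB.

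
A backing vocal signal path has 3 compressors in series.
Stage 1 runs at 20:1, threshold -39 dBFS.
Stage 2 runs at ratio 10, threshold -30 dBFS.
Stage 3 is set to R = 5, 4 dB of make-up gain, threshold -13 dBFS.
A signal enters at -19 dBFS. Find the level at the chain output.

Stage 1: overshoot 20 dB → 20/20 = 1 dB → -38 dBFS.
Stage 2: -38 dBFS ≤ -30 dBFS, so stage 2 doesn't engage; output -38 dBFS.
Stage 3: -38 dBFS is at or below the -13 dBFS threshold — no compression; make-up brings it to -34 dBFS.

-34 dBFS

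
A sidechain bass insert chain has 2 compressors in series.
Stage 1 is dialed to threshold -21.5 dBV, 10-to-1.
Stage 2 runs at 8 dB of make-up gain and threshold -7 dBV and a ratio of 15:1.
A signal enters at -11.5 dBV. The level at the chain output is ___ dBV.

-12.5 dBV

Stage 1: overshoot 10 dB → 10/10 = 1 dB → -20.5 dBV.
Stage 2: -20.5 dBV ≤ -7 dBV, so stage 2 doesn't engage; make-up brings it to -12.5 dBV.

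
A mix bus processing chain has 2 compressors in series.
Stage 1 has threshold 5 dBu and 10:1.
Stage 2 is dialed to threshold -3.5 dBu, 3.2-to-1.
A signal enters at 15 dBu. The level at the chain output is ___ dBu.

Stage 1: 10 dB above 5 dBu, reduced 10:1 to 1 dB above → 6 dBu.
Stage 2: 6 dBu is 9.5 dB over -3.5 dBu; at 3.2:1 that becomes 2.96875 dB over, giving -0.53125 dBu.

-0.53125 dBu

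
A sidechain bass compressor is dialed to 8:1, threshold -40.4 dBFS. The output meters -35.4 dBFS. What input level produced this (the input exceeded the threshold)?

-0.4 dBFS

Post-compression overshoot = -35.4 − (-40.4) = 5 dB.
Before 8:1 compression the overshoot was 5 × 8 = 40 dB, so input = -40.4 + 40 = -0.4 dBFS.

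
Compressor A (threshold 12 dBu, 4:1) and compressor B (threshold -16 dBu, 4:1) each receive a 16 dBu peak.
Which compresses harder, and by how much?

A: 4 dB over, compressed to 1 dB over, so 3 dB of GR.
B: 32 dB over, compressed to 8 dB over, so 24 dB of GR.
Difference: 21 dB in favour of B.

B, by 21 dB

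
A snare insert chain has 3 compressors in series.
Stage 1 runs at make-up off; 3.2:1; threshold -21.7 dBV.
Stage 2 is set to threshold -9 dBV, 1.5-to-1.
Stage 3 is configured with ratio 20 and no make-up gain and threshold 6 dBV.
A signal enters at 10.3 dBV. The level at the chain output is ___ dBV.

-11.7 dBV

Stage 1: overshoot 32 dB → 32/3.2 = 10 dB → -11.7 dBV.
Stage 2: -11.7 dBV ≤ -9 dBV, so stage 2 doesn't engage; output -11.7 dBV.
Stage 3: -11.7 dBV ≤ 6 dBV, so stage 3 doesn't engage; output -11.7 dBV.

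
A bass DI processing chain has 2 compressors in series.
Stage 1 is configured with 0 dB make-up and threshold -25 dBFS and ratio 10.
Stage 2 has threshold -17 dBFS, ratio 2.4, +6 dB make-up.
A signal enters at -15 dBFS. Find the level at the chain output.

-18 dBFS

Stage 1: overshoot 10 dB → 10/10 = 1 dB → -24 dBFS.
Stage 2: below threshold (-24 ≤ -17); passes unchanged; make-up brings it to -18 dBFS.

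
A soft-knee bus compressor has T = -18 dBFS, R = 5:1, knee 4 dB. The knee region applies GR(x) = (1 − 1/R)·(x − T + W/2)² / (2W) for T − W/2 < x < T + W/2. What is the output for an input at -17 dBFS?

-17.9 dBFS

x − T + W/2 = -17 − (-18) + 2 = 3.
GR = (1 − 1/5) × 3² / 8 = 0.8 × 9 / 8 = 0.9 dB.
Output = -17 − 0.9 = -17.9 dBFS.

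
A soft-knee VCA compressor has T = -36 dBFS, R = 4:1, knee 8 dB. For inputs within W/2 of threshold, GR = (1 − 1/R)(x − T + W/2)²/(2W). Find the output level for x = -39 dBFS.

x − T + W/2 = -39 − (-36) + 4 = 1.
GR = (1 − 1/4) × 1² / 16 = 0.75 × 1 / 16 = 0.046875 dB.
Output = -39 − 0.046875 = -39.046875 dBFS.

-39.046875 dBFS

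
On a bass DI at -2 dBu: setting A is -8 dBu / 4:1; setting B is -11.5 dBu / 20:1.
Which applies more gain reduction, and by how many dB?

A: overshoot 6 dB → output overshoot 1.5 dB → GR 4.5 dB.
B: overshoot 9.5 dB → output overshoot 0.475 dB → GR 9.025 dB.
Difference: 4.525 dB in favour of B.

B, by 4.525 dB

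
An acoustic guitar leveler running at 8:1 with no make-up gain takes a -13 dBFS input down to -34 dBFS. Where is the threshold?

-37 dBFS

Let T be the threshold. Output overshoot = (input overshoot)/R, so -34 − T = (-13 − T)/8.
8·(-34 − T) = -13 − T → 7·T = -272 − (-13) = -259.
T = -259/7 = -37 dBFS.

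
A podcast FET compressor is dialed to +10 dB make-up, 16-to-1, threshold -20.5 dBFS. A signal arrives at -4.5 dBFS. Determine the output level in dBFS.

-4.5 dBFS sits 16 dB over threshold.
At 16:1 the overshoot is divided by 16, leaving 1 dB above threshold.
Output = -20.5 + 1 = -19.5 dBFS; make-up adds 10 dB, giving -9.5 dBFS.

-9.5 dBFS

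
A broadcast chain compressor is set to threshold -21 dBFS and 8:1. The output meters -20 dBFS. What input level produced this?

-13 dBFS

The compressed level sits -20 − (-21) = 1 dB over threshold.
Input overshoot = R × output overshoot = 8 dB → input = -21 + 8 = -13 dBFS.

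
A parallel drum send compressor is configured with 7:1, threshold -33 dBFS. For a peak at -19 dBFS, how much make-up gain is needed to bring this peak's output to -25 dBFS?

The peak compresses to -33 + 14/7 = -31 dBFS.
To reach -25 dBFS requires -25 − (-31) = 6 dB of make-up.

6 dB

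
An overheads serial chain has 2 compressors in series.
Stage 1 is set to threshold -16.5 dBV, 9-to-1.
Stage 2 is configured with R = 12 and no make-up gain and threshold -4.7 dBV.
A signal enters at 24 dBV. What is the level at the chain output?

Stage 1: 24 dBV is 40.5 dB over -16.5 dBV; at 9:1 that becomes 4.5 dB over, giving -12 dBV.
Stage 2: below threshold (-12 ≤ -4.7); passes unchanged; output -12 dBV.

-12 dBV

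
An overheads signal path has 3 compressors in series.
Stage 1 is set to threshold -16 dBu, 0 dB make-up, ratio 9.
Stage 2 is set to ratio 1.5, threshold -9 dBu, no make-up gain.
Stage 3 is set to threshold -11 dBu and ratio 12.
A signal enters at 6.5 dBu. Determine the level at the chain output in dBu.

Stage 1: overshoot 22.5 dB → 22.5/9 = 2.5 dB → -13.5 dBu.
Stage 2: -13.5 dBu is at or below the -9 dBu threshold — no compression; output -13.5 dBu.
Stage 3: below threshold (-13.5 ≤ -11); passes unchanged; output -13.5 dBu.

-13.5 dBu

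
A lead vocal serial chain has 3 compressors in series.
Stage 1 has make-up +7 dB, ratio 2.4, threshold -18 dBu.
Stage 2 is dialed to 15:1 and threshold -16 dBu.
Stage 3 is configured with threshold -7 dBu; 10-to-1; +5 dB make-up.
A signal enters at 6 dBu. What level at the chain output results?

Stage 1: 24 dB above -18 dBu, reduced 2.4:1 to 10 dB above → -8 dBu; +7 dB make-up → -1 dBu.
Stage 2: overshoot 15 dB → 15/15 = 1 dB → -15 dBu.
Stage 3: -15 dBu is at or below the -7 dBu threshold — no compression; make-up brings it to -10 dBu.

-10 dBu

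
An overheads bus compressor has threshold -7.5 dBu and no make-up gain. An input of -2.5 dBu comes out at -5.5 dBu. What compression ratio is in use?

Input overshoot = -2.5 − (-7.5) = 5 dB; output overshoot = -5.5 − (-7.5) = 2 dB.
Ratio = 5 / 2 = 2.5.

2.5:1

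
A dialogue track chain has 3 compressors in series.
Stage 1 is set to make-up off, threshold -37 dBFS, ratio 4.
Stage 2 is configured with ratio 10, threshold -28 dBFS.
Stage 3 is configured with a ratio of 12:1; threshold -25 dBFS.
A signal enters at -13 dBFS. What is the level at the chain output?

Stage 1: 24 dB above -37 dBFS, reduced 4:1 to 6 dB above → -31 dBFS.
Stage 2: below threshold (-31 ≤ -28); passes unchanged; output -31 dBFS.
Stage 3: below threshold (-31 ≤ -25); passes unchanged; output -31 dBFS.

-31 dBFS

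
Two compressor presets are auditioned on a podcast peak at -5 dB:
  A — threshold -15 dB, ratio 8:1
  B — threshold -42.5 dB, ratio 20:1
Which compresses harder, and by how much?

A: overshoot 10 dB → output overshoot 1.25 dB → GR 8.75 dB.
B: overshoot 37.5 dB → output overshoot 1.875 dB → GR 35.625 dB.
B applies 26.875 dB more gain reduction.

B, by 26.875 dB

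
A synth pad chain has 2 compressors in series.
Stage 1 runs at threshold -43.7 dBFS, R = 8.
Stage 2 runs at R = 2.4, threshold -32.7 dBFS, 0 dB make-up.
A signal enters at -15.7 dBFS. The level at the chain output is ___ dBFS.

Stage 1: 28 dB above -43.7 dBFS, reduced 8:1 to 3.5 dB above → -40.2 dBFS.
Stage 2: -40.2 dBFS ≤ -32.7 dBFS, so stage 2 doesn't engage; output -40.2 dBFS.

-40.2 dBFS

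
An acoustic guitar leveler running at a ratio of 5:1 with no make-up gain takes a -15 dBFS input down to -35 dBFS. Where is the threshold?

-40 dBFS

Input is 25 dB above T (since output overshoot × R = input overshoot: (-35 − T)·5 = -15 − T gives T = -40 dBFS).
Check: -40 + (-15 − (-40))/5 = -40 + 5 = -35 dBFS. ✓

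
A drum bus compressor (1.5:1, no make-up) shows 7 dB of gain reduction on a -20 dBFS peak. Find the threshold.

-41 dBFS

Gain reduction = -20 − (-27) = 7 dB; output overshoot = GR / (R − 1) = 7 / 0.5 = 14 dB.
Threshold = output − output overshoot = -27 − 14 = -41 dBFS.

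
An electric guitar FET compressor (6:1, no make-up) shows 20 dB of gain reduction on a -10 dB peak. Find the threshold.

Gain reduction = -10 − (-30) = 20 dB; output overshoot = GR / (R − 1) = 20 / 5 = 4 dB.
Threshold = output − output overshoot = -30 − 4 = -34 dB.

-34 dB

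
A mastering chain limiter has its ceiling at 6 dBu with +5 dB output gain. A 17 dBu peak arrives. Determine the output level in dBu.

A brickwall limiter is an ∞:1 compressor: any input above the ceiling is clamped to 6 dBu.
Output gain then adds 5 dB: 6 + 5 = 11 dBu.

11 dBu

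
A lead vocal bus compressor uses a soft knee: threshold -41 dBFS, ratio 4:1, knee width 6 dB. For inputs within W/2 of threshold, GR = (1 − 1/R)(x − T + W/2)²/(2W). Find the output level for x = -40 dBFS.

x − T + W/2 = -40 − (-41) + 3 = 4.
GR = (1 − 1/4) × 4² / 12 = 0.75 × 16 / 12 = 1 dB.
Output = -40 − 1 = -41 dBFS.

-41 dBFS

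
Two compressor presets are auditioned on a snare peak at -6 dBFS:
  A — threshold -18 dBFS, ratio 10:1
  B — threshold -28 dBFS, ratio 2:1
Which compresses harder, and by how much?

B, by 0.2 dB

A: GR = 12 − 12/10 = 10.8 dB.
B: GR = 22 − 22/2 = 11 dB.
Difference: 0.2 dB in favour of B.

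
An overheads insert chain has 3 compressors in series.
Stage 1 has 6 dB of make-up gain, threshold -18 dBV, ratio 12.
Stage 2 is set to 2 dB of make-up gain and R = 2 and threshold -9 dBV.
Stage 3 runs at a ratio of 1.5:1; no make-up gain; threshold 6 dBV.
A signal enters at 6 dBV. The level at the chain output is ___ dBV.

Stage 1: overshoot 24 dB → 24/12 = 2 dB → -16 dBV; +6 dB make-up → -10 dBV.
Stage 2: below threshold (-10 ≤ -9); passes unchanged; make-up brings it to -8 dBV.
Stage 3: below threshold (-8 ≤ 6); passes unchanged; output -8 dBV.

-8 dBV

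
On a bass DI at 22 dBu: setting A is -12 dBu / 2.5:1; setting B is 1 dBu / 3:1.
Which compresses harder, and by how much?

A, by 6.4 dB

A: GR = 34 − 34/2.5 = 20.4 dB.
B: GR = 21 − 21/3 = 14 dB.
Difference: 6.4 dB in favour of A.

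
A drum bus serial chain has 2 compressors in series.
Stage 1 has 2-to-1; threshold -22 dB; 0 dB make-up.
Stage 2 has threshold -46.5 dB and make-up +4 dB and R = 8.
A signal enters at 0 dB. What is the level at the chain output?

-38.0625 dB

Stage 1: 22 dB above -22 dB, reduced 2:1 to 11 dB above → -11 dB.
Stage 2: 35.5 dB above -46.5 dB, reduced 8:1 to 4.4375 dB above → -42.0625 dB; +4 dB make-up → -38.0625 dB.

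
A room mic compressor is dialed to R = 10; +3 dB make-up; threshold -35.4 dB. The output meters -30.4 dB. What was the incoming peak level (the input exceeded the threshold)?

-15.4 dB

Stripping the +3 dB make-up gives -33.4 dB at the gain stage.
The compressed level sits -33.4 − (-35.4) = 2 dB over threshold.
Input overshoot = R × output overshoot = 20 dB → input = -35.4 + 20 = -15.4 dB.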